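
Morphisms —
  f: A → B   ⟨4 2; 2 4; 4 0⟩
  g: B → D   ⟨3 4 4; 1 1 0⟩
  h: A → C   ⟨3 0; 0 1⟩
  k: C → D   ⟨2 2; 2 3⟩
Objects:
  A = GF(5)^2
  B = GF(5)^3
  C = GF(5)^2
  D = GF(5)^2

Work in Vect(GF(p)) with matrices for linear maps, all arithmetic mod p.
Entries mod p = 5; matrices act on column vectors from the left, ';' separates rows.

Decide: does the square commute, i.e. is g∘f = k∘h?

Path 1 = f;g:
  e0=[1,0] f→[4,2,4] g→[1,1]
  e1=[0,1] f→[2,4,0] g→[2,1]
  composite₁ = ⟨1 2; 1 1⟩
Path 2 = h;k:
  e0=[1,0] h→[3,0] k→[1,1]
  e1=[0,1] h→[0,1] k→[2,3]
  composite₂ = ⟨1 2; 1 3⟩
Equal? distinct morphisms ✗

Answer: DOES NOT COMMUTE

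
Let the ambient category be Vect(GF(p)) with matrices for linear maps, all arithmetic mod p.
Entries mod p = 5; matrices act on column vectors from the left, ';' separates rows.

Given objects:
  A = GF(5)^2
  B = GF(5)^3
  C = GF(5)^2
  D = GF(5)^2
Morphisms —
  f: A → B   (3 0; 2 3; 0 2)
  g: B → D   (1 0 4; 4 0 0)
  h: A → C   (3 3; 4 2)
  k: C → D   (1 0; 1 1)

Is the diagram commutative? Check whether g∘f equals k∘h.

Answer: COMMUTES

Derivation:
1) trace f;g:
  e0=(1,0) f→(3,2,0) g→(3,2)
  e1=(0,1) f→(0,3,2) g→(3,0)
  ⟦path⟧₁ = (3 3; 2 0)
2) trace h;k:
  e0=(1,0) h→(3,4) k→(3,2)
  e1=(0,1) h→(3,2) k→(3,0)
  ⟦path⟧₂ = (3 3; 2 0)
Equal? same morphism ✓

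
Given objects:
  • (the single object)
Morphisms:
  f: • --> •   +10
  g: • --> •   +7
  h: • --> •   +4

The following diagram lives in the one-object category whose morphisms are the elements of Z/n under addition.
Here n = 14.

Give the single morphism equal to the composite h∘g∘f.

Answer: +7

Trace:
  0 +10≡10 +7≡3 +4≡7  (mod 14)
composite: +7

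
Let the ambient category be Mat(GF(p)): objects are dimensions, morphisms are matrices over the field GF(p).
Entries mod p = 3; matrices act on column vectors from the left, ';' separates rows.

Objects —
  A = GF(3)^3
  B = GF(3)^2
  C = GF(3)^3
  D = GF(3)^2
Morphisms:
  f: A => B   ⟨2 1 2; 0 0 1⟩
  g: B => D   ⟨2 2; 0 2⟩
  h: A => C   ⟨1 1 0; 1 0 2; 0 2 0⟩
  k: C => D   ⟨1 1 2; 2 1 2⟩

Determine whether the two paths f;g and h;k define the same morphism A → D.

Along f;g (path 1):
  e0=(1,0,0) f=>(2,0) g=>(1,0)
  e1=(0,1,0) f=>(1,0) g=>(2,0)
  e2=(0,0,1) f=>(2,1) g=>(0,2)
  ⟦path⟧₁ = ⟨1 2 0; 0 0 2⟩
Along h;k (path 2):
  e0=(1,0,0) h=>(1,1,0) k=>(2,0)
  e1=(0,1,0) h=>(1,0,2) k=>(2,0)
  e2=(0,0,1) h=>(0,2,0) k=>(2,2)
  ⟦path⟧₂ = ⟨2 2 2; 0 0 2⟩
Equal? NO — does not commute

Answer: DOES NOT COMMUTE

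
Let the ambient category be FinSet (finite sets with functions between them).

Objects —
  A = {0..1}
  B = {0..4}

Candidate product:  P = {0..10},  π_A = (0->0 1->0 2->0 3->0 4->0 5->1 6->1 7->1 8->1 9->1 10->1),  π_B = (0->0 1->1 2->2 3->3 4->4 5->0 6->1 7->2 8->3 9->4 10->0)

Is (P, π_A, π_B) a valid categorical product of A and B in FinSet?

Answer: NOT A VALID PRODUCT — |P|=11 ≠ |A|·|B|=10

Work:
|A|·|B| = 2·5 = 10;  |P| = 11
  → cardinalities differ; no bijection possible.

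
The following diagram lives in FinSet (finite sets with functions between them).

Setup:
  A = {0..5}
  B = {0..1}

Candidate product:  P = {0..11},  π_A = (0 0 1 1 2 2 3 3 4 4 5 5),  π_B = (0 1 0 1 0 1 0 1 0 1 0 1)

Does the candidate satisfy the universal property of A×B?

|A|·|B| = 6·2 = 12;  |P| = 12
Check the pairing map k ↦ (π_A(k), π_B(k)):
  0 : (0,0)
  1 : (0,1)
  2 : (1,0)
  3 : (1,1)
  4 : (2,0)
  5 : (2,1)
  6 : (3,0)
  7 : (3,1)
  8 : (4,0)
  9 : (4,1)
  10 : (5,0)
  11 : (5,1)
distinct pairs in image: 12 / 12 needed
  → bijection onto A×B; projections well-typed.

Answer: VALID PRODUCT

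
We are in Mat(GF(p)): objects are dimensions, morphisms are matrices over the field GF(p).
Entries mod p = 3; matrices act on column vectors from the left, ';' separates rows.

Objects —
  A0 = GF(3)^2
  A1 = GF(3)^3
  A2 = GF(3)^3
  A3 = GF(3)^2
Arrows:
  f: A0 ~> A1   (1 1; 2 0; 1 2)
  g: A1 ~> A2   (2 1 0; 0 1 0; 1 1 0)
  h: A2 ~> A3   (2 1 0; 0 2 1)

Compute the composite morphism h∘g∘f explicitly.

  e0=(1,0) f~>(1,2,1) g~>(1,2,0) h~>(1,1)
  e1=(0,1) f~>(1,0,2) g~>(2,0,1) h~>(1,1)
⟦path⟧: (1 1; 1 1)

Answer: (1 1; 1 1)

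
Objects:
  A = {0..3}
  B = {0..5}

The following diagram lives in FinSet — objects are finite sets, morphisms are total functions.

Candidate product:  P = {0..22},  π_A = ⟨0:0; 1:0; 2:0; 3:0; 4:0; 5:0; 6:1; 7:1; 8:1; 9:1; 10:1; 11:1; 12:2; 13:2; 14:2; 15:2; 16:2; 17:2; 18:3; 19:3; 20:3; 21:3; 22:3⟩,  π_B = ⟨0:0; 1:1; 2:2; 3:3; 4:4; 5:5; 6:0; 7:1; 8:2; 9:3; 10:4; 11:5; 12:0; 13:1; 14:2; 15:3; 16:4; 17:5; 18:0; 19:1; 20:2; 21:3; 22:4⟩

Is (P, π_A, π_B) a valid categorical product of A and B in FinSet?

|A|·|B| = 4·6 = 24;  |P| = 23
  → cardinalities differ; no bijection possible.

Answer: NOT A VALID PRODUCT — |P|=23 ≠ |A|·|B|=24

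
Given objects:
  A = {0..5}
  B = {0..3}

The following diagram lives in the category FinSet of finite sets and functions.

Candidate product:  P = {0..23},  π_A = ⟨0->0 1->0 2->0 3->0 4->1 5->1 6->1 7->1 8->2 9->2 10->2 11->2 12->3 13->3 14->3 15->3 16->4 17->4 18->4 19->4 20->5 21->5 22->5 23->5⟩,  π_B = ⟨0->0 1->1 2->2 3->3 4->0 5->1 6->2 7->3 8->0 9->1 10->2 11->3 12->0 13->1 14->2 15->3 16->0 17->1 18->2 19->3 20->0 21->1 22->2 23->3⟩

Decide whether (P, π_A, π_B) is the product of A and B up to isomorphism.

Answer: VALID PRODUCT

Work:
|A|·|B| = 6·4 = 24;  |P| = 24
Check the pairing map k ↦ (π_A(k), π_B(k)):
  0 -> (0,0)
  1 -> (0,1)
  2 -> (0,2)
  3 -> (0,3)
  4 -> (1,0)
  5 -> (1,1)
  6 -> (1,2)
  7 -> (1,3)
  8 -> (2,0)
  9 -> (2,1)
  10 -> (2,2)
  11 -> (2,3)
  12 -> (3,0)
  13 -> (3,1)
  14 -> (3,2)
  15 -> (3,3)
  16 -> (4,0)
  17 -> (4,1)
  18 -> (4,2)
  19 -> (4,3)
  20 -> (5,0)
  21 -> (5,1)
  22 -> (5,2)
  23 -> (5,3)
distinct pairs in image: 24 / 24 needed
  → bijection onto A×B; projections well-typed.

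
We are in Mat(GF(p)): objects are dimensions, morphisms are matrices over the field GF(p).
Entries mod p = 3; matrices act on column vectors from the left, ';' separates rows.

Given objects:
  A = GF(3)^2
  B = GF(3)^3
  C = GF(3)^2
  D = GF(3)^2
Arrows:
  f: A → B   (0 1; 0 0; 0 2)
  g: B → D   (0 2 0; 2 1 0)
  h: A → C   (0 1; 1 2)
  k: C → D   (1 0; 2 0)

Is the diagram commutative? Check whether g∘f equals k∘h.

Answer: DOES NOT COMMUTE

Derivation:
1) trace f;g:
  e0=⟨1,0⟩ f→⟨0,0,0⟩ g→⟨0,0⟩
  e1=⟨0,1⟩ f→⟨1,0,2⟩ g→⟨0,2⟩
  ⟦path⟧₁ = (0 0; 0 2)
2) trace h;k:
  e0=⟨1,0⟩ h→⟨0,1⟩ k→⟨0,0⟩
  e1=⟨0,1⟩ h→⟨1,2⟩ k→⟨1,2⟩
  ⟦path⟧₂ = (0 1; 0 2)
Equal? NO — does not commute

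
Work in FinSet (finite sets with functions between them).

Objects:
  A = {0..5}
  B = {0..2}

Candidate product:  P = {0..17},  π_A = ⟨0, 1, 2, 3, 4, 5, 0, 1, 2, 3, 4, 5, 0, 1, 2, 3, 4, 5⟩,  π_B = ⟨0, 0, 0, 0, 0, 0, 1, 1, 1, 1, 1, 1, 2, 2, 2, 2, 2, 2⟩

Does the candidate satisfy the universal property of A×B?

|A|·|B| = 6·3 = 18;  |P| = 18
Check the pairing map k ↦ (π_A(k), π_B(k)):
  0 -> (0,0)
  1 -> (1,0)
  2 -> (2,0)
  3 -> (3,0)
  4 -> (4,0)
  5 -> (5,0)
  6 -> (0,1)
  7 -> (1,1)
  8 -> (2,1)
  9 -> (3,1)
  10 -> (4,1)
  11 -> (5,1)
  12 -> (0,2)
  13 -> (1,2)
  14 -> (2,2)
  15 -> (3,2)
  16 -> (4,2)
  17 -> (5,2)
distinct pairs in image: 18 / 18 needed
  → bijection onto A×B; projections well-typed.

Answer: VALID PRODUCT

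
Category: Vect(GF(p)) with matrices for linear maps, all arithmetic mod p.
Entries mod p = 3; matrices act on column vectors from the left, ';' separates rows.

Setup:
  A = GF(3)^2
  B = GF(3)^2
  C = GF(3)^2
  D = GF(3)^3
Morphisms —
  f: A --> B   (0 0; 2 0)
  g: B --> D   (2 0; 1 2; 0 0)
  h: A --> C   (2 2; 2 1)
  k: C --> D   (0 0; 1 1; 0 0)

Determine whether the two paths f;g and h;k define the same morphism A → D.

Along f;g (path 1):
  e0=(1,0) f-->(0,2) g-->(0,1,0)
  e1=(0,1) f-->(0,0) g-->(0,0,0)
  result₁ = (0 0; 1 0; 0 0)
Along h;k (path 2):
  e0=(1,0) h-->(2,2) k-->(0,1,0)
  e1=(0,1) h-->(2,1) k-->(0,0,0)
  result₂ = (0 0; 1 0; 0 0)
Equal? same morphism ✓

Answer: COMMUTES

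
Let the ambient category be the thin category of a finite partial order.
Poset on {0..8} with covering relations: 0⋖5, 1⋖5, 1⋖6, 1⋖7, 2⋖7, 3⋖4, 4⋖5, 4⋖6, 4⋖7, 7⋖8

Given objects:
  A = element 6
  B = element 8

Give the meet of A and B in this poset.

Lower bounds of A=6 and B=8: {1,3,4}
  maximal lower bounds 1 and 4 are incomparable: neither 1⊑4 nor 4⊑1
→ no greatest lower bound exists

Answer: NO MEET EXISTS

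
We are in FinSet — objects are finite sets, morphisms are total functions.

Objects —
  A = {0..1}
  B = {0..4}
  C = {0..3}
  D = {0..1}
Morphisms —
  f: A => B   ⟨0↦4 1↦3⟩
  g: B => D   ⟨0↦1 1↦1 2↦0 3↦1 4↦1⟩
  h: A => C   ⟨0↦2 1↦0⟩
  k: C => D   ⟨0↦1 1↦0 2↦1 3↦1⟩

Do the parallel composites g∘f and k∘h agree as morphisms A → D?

Answer: COMMUTES

Trace:
Along f;g (path 1):
  0 f=>4 g=>1
  1 f=>3 g=>1
  ⟦path⟧₁ = ⟨0↦1 1↦1⟩
Along h;k (path 2):
  0 h=>2 k=>1
  1 h=>0 k=>1
  ⟦path⟧₂ = ⟨0↦1 1↦1⟩
Equal? YES — commutes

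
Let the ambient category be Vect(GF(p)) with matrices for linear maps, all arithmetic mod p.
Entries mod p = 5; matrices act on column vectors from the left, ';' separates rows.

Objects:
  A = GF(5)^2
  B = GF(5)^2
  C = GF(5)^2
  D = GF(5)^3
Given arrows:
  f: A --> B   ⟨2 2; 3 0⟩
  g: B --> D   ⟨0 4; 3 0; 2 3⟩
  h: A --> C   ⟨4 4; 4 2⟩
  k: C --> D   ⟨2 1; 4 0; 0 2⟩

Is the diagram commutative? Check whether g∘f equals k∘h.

Path 1 = f;g:
  e0=⟨1,0⟩ f-->⟨2,3⟩ g-->⟨2,1,3⟩
  e1=⟨0,1⟩ f-->⟨2,0⟩ g-->⟨0,1,4⟩
  result₁ = ⟨2 0; 1 1; 3 4⟩
Path 2 = h;k:
  e0=⟨1,0⟩ h-->⟨4,4⟩ k-->⟨2,1,3⟩
  e1=⟨0,1⟩ h-->⟨4,2⟩ k-->⟨0,1,4⟩
  result₂ = ⟨2 0; 1 1; 3 4⟩
Equal? YES — commutes

Answer: COMMUTES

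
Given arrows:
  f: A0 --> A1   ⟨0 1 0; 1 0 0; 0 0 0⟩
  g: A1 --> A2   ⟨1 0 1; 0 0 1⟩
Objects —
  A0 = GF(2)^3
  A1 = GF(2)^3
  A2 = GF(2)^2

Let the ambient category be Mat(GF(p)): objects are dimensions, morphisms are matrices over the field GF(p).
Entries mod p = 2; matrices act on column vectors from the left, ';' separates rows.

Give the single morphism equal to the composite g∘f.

Answer: ⟨0 1 0; 0 0 0⟩

Derivation:
  e0=⟨1,0,0⟩ f-->⟨0,1,0⟩ g-->⟨0,0⟩
  e1=⟨0,1,0⟩ f-->⟨1,0,0⟩ g-->⟨1,0⟩
  e2=⟨0,0,1⟩ f-->⟨0,0,0⟩ g-->⟨0,0⟩
composite: ⟨0 1 0; 0 0 0⟩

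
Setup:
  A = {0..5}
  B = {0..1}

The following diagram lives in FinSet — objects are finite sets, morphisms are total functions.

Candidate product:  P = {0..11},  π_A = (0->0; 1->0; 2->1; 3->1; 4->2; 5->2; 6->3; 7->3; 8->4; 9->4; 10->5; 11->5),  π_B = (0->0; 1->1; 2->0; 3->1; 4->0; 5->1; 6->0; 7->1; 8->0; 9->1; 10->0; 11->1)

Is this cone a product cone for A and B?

|A|·|B| = 6·2 = 12;  |P| = 12
Check the pairing map k ↦ (π_A(k), π_B(k)):
  0 -> (0,0)
  1 -> (0,1)
  2 -> (1,0)
  3 -> (1,1)
  4 -> (2,0)
  5 -> (2,1)
  6 -> (3,0)
  7 -> (3,1)
  8 -> (4,0)
  9 -> (4,1)
  10 -> (5,0)
  11 -> (5,1)
distinct pairs in image: 12 / 12 needed
  → bijection onto A×B; projections well-typed.

Answer: VALID PRODUCT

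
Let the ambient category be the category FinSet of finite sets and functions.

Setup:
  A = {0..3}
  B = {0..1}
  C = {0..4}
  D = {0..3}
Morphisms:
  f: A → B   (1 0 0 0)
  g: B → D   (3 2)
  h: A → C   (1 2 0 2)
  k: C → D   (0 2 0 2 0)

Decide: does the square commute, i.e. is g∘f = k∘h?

1) trace f;g:
  0 f→1 g→2
  1 f→0 g→3
  2 f→0 g→3
  3 f→0 g→3
  ⟦path⟧₁ = (2 3 3 3)
2) trace h;k:
  0 h→1 k→2
  1 h→2 k→0
  2 h→0 k→0
  3 h→2 k→0
  ⟦path⟧₂ = (2 0 0 0)
Equal? distinct morphisms ✗

Answer: DOES NOT COMMUTE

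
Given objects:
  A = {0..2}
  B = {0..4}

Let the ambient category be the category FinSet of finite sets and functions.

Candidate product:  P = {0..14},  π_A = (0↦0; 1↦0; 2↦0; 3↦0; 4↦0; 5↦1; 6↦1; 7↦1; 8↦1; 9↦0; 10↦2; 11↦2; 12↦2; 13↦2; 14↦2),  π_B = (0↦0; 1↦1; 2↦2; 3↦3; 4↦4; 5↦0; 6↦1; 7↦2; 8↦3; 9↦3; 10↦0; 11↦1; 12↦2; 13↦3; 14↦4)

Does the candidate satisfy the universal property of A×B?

Answer: NOT A VALID PRODUCT — duplicate pair at indices 3,9

Work:
|A|·|B| = 3·5 = 15;  |P| = 15
Check the pairing map k ↦ (π_A(k), π_B(k)):
  0 ↦ (0,0)
  1 ↦ (0,1)
  2 ↦ (0,2)
  3 ↦ (0,3)
  4 ↦ (0,4)
  5 ↦ (1,0)
  6 ↦ (1,1)
  7 ↦ (1,2)
  8 ↦ (1,3)
  9 ↦ (0,3)  ✗ repeats pair of k=3
  10 ↦ (2,0)
  11 ↦ (2,1)
  12 ↦ (2,2)
  13 ↦ (2,3)
  14 ↦ (2,4)
distinct pairs in image: 14 / 15 needed
  → (0,3) hit at k=3 and k=9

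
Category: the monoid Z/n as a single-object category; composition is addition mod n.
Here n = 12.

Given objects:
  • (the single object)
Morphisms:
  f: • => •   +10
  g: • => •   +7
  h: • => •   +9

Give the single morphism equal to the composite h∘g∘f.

  0 +10≡10 +7≡5 +9≡2  (mod 12)
⟦path⟧: +2

Answer: +2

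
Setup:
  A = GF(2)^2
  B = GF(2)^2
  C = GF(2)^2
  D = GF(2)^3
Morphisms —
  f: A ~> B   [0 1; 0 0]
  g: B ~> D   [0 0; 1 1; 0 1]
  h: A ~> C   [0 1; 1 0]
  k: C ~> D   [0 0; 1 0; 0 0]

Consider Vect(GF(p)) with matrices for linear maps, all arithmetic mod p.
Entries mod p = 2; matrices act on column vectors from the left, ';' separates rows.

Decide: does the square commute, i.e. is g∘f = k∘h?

Along f;g (path 1):
  e0=⟨1,0⟩ f~>⟨0,0⟩ g~>⟨0,0,0⟩
  e1=⟨0,1⟩ f~>⟨1,0⟩ g~>⟨0,1,0⟩
  result₁ = [0 0; 0 1; 0 0]
Along h;k (path 2):
  e0=⟨1,0⟩ h~>⟨0,1⟩ k~>⟨0,0,0⟩
  e1=⟨0,1⟩ h~>⟨1,0⟩ k~>⟨0,1,0⟩
  result₂ = [0 0; 0 1; 0 0]
Equal? YES — commutes

Answer: COMMUTES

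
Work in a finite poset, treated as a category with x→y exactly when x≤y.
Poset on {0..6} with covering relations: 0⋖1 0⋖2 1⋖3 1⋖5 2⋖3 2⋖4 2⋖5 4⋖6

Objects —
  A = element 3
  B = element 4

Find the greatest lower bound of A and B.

Common predecessors of 3,4: {0,2}
  0 ⊑ 2
  2 ⊑ 2
glb = 2

Answer: A∧B = 2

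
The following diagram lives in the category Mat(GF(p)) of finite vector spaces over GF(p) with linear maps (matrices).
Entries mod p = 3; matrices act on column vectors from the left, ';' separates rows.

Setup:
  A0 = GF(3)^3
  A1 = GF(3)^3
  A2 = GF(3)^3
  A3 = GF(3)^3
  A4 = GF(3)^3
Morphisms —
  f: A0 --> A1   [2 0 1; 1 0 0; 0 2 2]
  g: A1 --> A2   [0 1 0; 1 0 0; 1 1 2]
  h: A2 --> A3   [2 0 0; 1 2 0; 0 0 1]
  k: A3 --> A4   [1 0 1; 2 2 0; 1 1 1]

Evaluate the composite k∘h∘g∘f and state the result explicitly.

  e0=[1,0,0] f-->[2,1,0] g-->[1,2,0] h-->[2,2,0] k-->[2,2,1]
  e1=[0,1,0] f-->[0,0,2] g-->[0,0,1] h-->[0,0,1] k-->[1,0,1]
  e2=[0,0,1] f-->[1,0,2] g-->[0,1,2] h-->[0,2,2] k-->[2,1,1]
composite: [2 1 2; 2 0 1; 1 1 1]

Answer: [2 1 2; 2 0 1; 1 1 1]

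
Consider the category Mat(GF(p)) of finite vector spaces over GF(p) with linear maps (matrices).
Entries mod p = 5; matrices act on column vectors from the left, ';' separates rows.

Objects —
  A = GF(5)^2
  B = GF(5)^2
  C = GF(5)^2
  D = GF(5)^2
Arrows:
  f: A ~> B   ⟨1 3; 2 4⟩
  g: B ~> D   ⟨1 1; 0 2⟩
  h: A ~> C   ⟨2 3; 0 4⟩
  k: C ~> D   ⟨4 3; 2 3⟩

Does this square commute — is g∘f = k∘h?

Answer: DOES NOT COMMUTE

Derivation:
1) trace f;g:
  e0=(1,0) f~>(1,2) g~>(3,4)
  e1=(0,1) f~>(3,4) g~>(2,3)
  result₁ = ⟨3 2; 4 3⟩
2) trace h;k:
  e0=(1,0) h~>(2,0) k~>(3,4)
  e1=(0,1) h~>(3,4) k~>(4,3)
  result₂ = ⟨3 4; 4 3⟩
Equal? differ; not commutative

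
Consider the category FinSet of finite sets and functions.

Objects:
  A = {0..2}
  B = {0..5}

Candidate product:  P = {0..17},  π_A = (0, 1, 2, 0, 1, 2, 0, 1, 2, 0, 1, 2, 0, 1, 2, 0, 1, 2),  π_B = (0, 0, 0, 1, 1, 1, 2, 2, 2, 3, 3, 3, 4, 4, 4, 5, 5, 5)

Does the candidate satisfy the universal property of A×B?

|A|·|B| = 3·6 = 18;  |P| = 18
Check the pairing map k ↦ (π_A(k), π_B(k)):
  0 ↦ (0,0)
  1 ↦ (1,0)
  2 ↦ (2,0)
  3 ↦ (0,1)
  4 ↦ (1,1)
  5 ↦ (2,1)
  6 ↦ (0,2)
  7 ↦ (1,2)
  8 ↦ (2,2)
  9 ↦ (0,3)
  10 ↦ (1,3)
  11 ↦ (2,3)
  12 ↦ (0,4)
  13 ↦ (1,4)
  14 ↦ (2,4)
  15 ↦ (0,5)
  16 ↦ (1,5)
  17 ↦ (2,5)
distinct pairs in image: 18 / 18 needed
  → bijection onto A×B; projections well-typed.

Answer: VALID PRODUCT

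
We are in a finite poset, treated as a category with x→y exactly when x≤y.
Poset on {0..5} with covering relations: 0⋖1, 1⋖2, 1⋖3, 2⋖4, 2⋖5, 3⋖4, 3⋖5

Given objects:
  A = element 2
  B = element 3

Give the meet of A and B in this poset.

{x : x⊑A ∧ x⊑B} = {0,1}  (A=2, B=3)
  0 ⊑ 1
  1 ⊑ 1
glb = 1

Answer: A∧B = 1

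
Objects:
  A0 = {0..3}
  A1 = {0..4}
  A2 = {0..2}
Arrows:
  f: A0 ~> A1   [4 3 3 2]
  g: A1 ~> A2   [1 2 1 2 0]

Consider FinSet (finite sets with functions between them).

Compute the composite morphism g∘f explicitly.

Answer: [0 2 2 1]

Work:
  0 f~>4 g~>0
  1 f~>3 g~>2
  2 f~>3 g~>2
  3 f~>2 g~>1
result: [0 2 2 1]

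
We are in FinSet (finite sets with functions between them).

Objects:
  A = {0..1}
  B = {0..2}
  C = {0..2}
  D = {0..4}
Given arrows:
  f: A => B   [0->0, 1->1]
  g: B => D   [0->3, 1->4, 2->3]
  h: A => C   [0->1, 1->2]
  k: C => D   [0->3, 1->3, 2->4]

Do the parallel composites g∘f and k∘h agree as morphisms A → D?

Answer: COMMUTES

Trace:
Along f;g (path 1):
  0 f=>0 g=>3
  1 f=>1 g=>4
  composite₁ = [0->3, 1->4]
Along h;k (path 2):
  0 h=>1 k=>3
  1 h=>2 k=>4
  composite₂ = [0->3, 1->4]
Equal? equal; square commutes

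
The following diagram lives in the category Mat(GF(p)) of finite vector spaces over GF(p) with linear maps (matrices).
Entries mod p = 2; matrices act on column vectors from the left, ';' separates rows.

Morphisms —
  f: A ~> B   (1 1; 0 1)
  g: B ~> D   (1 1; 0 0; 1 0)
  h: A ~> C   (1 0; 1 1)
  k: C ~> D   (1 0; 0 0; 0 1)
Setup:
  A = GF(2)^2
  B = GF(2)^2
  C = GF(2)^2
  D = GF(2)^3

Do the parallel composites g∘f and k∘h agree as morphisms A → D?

1) trace f;g:
  e0=(1,0) f~>(1,0) g~>(1,0,1)
  e1=(0,1) f~>(1,1) g~>(0,0,1)
  result₁ = (1 0; 0 0; 1 1)
2) trace h;k:
  e0=(1,0) h~>(1,1) k~>(1,0,1)
  e1=(0,1) h~>(0,1) k~>(0,0,1)
  result₂ = (1 0; 0 0; 1 1)
Equal? same morphism ✓

Answer: COMMUTES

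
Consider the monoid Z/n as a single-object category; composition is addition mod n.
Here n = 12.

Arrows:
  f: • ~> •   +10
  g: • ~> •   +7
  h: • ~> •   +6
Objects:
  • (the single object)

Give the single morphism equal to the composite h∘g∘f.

Answer: +11

Work:
  0 +10≡10 +7≡5 +6≡11  (mod 12)
⟦path⟧: +11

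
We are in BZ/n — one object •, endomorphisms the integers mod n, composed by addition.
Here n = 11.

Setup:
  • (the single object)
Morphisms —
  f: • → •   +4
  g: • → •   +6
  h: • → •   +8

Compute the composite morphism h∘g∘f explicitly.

Answer: +7

Work:
  0 +4≡4 +6≡10 +8≡7  (mod 11)
result: +7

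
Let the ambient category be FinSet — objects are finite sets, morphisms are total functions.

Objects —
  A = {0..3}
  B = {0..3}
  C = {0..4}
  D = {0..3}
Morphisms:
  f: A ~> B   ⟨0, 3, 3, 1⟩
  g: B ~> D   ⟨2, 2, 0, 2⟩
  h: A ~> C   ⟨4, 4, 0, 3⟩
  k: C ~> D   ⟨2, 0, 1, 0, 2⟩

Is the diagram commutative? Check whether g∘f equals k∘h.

Answer: DOES NOT COMMUTE

Derivation:
1) trace f;g:
  0 f~>0 g~>2
  1 f~>3 g~>2
  2 f~>3 g~>2
  3 f~>1 g~>2
  composite₁ = ⟨2, 2, 2, 2⟩
2) trace h;k:
  0 h~>4 k~>2
  1 h~>4 k~>2
  2 h~>0 k~>2
  3 h~>3 k~>0
  composite₂ = ⟨2, 2, 2, 0⟩
Equal? differ; not commutative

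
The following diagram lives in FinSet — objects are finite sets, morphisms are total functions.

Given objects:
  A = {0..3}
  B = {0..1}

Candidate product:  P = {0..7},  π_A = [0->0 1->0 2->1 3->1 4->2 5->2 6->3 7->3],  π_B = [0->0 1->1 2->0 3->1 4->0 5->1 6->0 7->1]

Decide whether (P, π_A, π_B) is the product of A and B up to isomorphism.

Answer: VALID PRODUCT

Trace:
|A|·|B| = 4·2 = 8;  |P| = 8
Check the pairing map k ↦ (π_A(k), π_B(k)):
  0 -> (0,0)
  1 -> (0,1)
  2 -> (1,0)
  3 -> (1,1)
  4 -> (2,0)
  5 -> (2,1)
  6 -> (3,0)
  7 -> (3,1)
distinct pairs in image: 8 / 8 needed
  → bijection onto A×B; projections well-typed.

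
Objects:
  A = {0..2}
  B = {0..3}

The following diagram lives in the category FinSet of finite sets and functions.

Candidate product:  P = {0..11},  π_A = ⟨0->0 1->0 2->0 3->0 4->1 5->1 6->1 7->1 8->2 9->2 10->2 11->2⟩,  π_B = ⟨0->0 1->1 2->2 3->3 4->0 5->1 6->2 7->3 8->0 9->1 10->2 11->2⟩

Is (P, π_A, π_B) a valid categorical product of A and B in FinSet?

|A|·|B| = 3·4 = 12;  |P| = 12
Check the pairing map k ↦ (π_A(k), π_B(k)):
  0 -> (0,0)
  1 -> (0,1)
  2 -> (0,2)
  3 -> (0,3)
  4 -> (1,0)
  5 -> (1,1)
  6 -> (1,2)
  7 -> (1,3)
  8 -> (2,0)
  9 -> (2,1)
  10 -> (2,2)
  11 -> (2,2)  ✗ repeats pair of k=10
distinct pairs in image: 11 / 12 needed
  → (2,2) hit at k=10 and k=11

Answer: NOT A VALID PRODUCT — duplicate pair at indices 10,11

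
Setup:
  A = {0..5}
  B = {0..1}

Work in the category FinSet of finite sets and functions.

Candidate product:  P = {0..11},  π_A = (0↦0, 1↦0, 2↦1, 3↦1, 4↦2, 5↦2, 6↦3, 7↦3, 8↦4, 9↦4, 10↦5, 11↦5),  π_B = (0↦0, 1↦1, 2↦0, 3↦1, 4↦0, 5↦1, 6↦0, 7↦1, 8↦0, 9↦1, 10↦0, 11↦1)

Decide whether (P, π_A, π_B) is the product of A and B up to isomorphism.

Answer: VALID PRODUCT

Derivation:
|A|·|B| = 6·2 = 12;  |P| = 12
Check the pairing map k ↦ (π_A(k), π_B(k)):
  0 ↦ (0,0)
  1 ↦ (0,1)
  2 ↦ (1,0)
  3 ↦ (1,1)
  4 ↦ (2,0)
  5 ↦ (2,1)
  6 ↦ (3,0)
  7 ↦ (3,1)
  8 ↦ (4,0)
  9 ↦ (4,1)
  10 ↦ (5,0)
  11 ↦ (5,1)
distinct pairs in image: 12 / 12 needed
  → bijection onto A×B; projections well-typed.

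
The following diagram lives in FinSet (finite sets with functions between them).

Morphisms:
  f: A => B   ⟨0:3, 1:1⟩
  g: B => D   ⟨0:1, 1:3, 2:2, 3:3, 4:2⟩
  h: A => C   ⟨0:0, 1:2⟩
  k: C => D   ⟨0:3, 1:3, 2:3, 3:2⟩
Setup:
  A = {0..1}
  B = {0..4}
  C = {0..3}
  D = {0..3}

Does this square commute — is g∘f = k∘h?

1) trace f;g:
  0 f=>3 g=>3
  1 f=>1 g=>3
  result₁ = ⟨0:3, 1:3⟩
2) trace h;k:
  0 h=>0 k=>3
  1 h=>2 k=>3
  result₂ = ⟨0:3, 1:3⟩
Equal? YES — commutes

Answer: COMMUTES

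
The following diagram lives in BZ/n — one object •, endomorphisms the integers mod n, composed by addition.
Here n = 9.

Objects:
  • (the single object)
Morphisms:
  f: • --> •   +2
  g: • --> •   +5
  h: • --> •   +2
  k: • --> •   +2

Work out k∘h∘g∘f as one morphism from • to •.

Answer: +2

Derivation:
  0 +2≡2 +5≡7 +2≡0 +2≡2  (mod 9)
composite: +2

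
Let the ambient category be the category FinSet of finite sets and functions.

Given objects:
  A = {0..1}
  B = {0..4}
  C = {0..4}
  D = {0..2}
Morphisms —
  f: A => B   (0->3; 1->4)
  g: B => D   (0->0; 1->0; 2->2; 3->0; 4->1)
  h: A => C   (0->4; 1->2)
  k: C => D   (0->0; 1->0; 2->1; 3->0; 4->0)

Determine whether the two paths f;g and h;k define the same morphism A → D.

Answer: COMMUTES

Work:
1) trace f;g:
  0 f=>3 g=>0
  1 f=>4 g=>1
  result₁ = (0->0; 1->1)
2) trace h;k:
  0 h=>4 k=>0
  1 h=>2 k=>1
  result₂ = (0->0; 1->1)
Equal? same morphism ✓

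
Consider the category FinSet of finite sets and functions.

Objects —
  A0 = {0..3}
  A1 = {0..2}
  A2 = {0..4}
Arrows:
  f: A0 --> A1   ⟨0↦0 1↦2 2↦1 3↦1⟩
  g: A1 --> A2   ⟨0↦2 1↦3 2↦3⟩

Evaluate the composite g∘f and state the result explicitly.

Answer: ⟨0↦2 1↦3 2↦3 3↦3⟩

Work:
  0 f-->0 g-->2
  1 f-->2 g-->3
  2 f-->1 g-->3
  3 f-->1 g-->3
composite: ⟨0↦2 1↦3 2↦3 3↦3⟩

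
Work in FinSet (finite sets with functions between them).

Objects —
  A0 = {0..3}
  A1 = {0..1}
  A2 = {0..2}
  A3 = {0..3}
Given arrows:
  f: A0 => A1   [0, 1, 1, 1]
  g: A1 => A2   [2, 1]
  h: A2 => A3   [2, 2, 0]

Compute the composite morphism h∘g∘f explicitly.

  0 f=>0 g=>2 h=>0
  1 f=>1 g=>1 h=>2
  2 f=>1 g=>1 h=>2
  3 f=>1 g=>1 h=>2
result: [0, 2, 2, 2]

Answer: [0, 2, 2, 2]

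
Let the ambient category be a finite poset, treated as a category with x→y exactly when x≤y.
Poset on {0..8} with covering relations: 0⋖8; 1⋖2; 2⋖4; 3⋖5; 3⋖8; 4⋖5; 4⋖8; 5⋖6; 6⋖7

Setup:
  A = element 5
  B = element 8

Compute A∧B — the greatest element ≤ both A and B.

Lower bounds of A=5 and B=8: {1,2,3,4}
  maximal lower bounds 3 and 4 are incomparable: neither 3≤4 nor 4≤3
→ no greatest lower bound exists

Answer: NO MEET EXISTS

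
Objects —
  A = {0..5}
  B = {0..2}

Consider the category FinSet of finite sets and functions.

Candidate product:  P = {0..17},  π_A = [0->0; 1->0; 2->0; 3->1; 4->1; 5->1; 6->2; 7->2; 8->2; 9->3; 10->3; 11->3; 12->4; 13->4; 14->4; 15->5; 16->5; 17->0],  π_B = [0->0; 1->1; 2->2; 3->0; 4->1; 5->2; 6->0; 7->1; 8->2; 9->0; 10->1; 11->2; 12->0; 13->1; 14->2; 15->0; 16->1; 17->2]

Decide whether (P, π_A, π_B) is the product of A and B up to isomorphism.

Answer: NOT A VALID PRODUCT — duplicate pair at indices 2,17

Derivation:
|A|·|B| = 6·3 = 18;  |P| = 18
Check the pairing map k ↦ (π_A(k), π_B(k)):
  0 -> (0,0)
  1 -> (0,1)
  2 -> (0,2)
  3 -> (1,0)
  4 -> (1,1)
  5 -> (1,2)
  6 -> (2,0)
  7 -> (2,1)
  8 -> (2,2)
  9 -> (3,0)
  10 -> (3,1)
  11 -> (3,2)
  12 -> (4,0)
  13 -> (4,1)
  14 -> (4,2)
  15 -> (5,0)
  16 -> (5,1)
  17 -> (0,2)  ✗ repeats pair of k=2
distinct pairs in image: 17 / 18 needed
  → (0,2) hit at k=2 and k=17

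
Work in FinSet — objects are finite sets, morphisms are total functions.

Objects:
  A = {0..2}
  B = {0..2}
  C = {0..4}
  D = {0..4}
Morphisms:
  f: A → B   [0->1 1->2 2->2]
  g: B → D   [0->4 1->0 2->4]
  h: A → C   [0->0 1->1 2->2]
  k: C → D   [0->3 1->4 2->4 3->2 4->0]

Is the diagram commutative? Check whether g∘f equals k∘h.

Answer: DOES NOT COMMUTE

Derivation:
1) trace f;g:
  0 f→1 g→0
  1 f→2 g→4
  2 f→2 g→4
  result₁ = [0->0 1->4 2->4]
2) trace h;k:
  0 h→0 k→3
  1 h→1 k→4
  2 h→2 k→4
  result₂ = [0->3 1->4 2->4]
Equal? distinct morphisms ✗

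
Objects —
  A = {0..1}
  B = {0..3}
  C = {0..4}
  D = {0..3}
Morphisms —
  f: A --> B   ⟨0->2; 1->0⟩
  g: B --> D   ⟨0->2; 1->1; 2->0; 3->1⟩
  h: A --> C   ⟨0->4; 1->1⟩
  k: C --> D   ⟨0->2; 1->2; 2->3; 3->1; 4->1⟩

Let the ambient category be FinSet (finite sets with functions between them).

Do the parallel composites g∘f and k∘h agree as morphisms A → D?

1) trace f;g:
  0 f-->2 g-->0
  1 f-->0 g-->2
  ⟦path⟧₁ = ⟨0->0; 1->2⟩
2) trace h;k:
  0 h-->4 k-->1
  1 h-->1 k-->2
  ⟦path⟧₂ = ⟨0->1; 1->2⟩
Equal? differ; not commutative

Answer: DOES NOT COMMUTE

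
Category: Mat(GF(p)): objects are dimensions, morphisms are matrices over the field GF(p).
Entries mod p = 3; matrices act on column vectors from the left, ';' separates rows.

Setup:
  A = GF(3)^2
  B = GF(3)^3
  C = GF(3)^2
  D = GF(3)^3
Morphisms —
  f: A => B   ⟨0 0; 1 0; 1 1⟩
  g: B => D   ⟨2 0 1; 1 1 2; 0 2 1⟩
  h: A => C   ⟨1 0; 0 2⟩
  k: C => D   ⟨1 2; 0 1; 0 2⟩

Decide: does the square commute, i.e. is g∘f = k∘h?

Answer: COMMUTES

Derivation:
Path 1 = f;g:
  e0=[1,0] f=>[0,1,1] g=>[1,0,0]
  e1=[0,1] f=>[0,0,1] g=>[1,2,1]
  result₁ = ⟨1 1; 0 2; 0 1⟩
Path 2 = h;k:
  e0=[1,0] h=>[1,0] k=>[1,0,0]
  e1=[0,1] h=>[0,2] k=>[1,2,1]
  result₂ = ⟨1 1; 0 2; 0 1⟩
Equal? YES — commutes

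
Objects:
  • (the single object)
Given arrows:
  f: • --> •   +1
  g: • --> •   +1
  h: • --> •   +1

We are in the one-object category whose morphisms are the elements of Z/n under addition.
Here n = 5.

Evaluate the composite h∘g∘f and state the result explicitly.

  0 +1≡1 +1≡2 +1≡3  (mod 5)
composite: +3

Answer: +3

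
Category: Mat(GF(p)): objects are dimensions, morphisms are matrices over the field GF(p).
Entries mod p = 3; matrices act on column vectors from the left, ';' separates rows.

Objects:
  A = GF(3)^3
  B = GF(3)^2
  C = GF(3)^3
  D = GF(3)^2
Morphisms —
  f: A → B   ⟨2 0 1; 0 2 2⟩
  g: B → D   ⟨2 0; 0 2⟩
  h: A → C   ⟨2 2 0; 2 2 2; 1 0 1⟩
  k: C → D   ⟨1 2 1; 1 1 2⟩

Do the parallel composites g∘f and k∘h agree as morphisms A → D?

Answer: COMMUTES

Work:
Along f;g (path 1):
  e0=⟨1,0,0⟩ f→⟨2,0⟩ g→⟨1,0⟩
  e1=⟨0,1,0⟩ f→⟨0,2⟩ g→⟨0,1⟩
  e2=⟨0,0,1⟩ f→⟨1,2⟩ g→⟨2,1⟩
  ⟦path⟧₁ = ⟨1 0 2; 0 1 1⟩
Along h;k (path 2):
  e0=⟨1,0,0⟩ h→⟨2,2,1⟩ k→⟨1,0⟩
  e1=⟨0,1,0⟩ h→⟨2,2,0⟩ k→⟨0,1⟩
  e2=⟨0,0,1⟩ h→⟨0,2,1⟩ k→⟨2,1⟩
  ⟦path⟧₂ = ⟨1 0 2; 0 1 1⟩
Equal? equal; square commutes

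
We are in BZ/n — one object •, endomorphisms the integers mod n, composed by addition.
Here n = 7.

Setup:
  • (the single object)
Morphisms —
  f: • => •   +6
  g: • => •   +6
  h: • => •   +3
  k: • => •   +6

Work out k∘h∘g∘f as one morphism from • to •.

  0 +6≡6 +6≡5 +3≡1 +6≡0  (mod 7)
result: +0

Answer: +0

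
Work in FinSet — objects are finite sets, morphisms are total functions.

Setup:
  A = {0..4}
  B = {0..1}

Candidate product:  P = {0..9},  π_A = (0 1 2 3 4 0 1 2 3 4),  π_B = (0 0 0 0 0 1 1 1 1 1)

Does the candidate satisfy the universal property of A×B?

Answer: VALID PRODUCT

Work:
|A|·|B| = 5·2 = 10;  |P| = 10
Check the pairing map k ↦ (π_A(k), π_B(k)):
  0 ↦ (0,0)
  1 ↦ (1,0)
  2 ↦ (2,0)
  3 ↦ (3,0)
  4 ↦ (4,0)
  5 ↦ (0,1)
  6 ↦ (1,1)
  7 ↦ (2,1)
  8 ↦ (3,1)
  9 ↦ (4,1)
distinct pairs in image: 10 / 10 needed
  → bijection onto A×B; projections well-typed.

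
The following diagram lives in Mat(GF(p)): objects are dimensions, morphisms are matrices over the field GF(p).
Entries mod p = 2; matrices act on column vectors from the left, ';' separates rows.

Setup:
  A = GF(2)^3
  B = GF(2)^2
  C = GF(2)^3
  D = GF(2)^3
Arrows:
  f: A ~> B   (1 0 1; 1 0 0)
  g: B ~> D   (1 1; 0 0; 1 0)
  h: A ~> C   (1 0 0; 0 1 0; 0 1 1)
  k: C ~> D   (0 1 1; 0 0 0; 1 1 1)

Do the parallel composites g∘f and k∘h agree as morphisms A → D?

Answer: COMMUTES

Derivation:
1) trace f;g:
  e0=(1,0,0) f~>(1,1) g~>(0,0,1)
  e1=(0,1,0) f~>(0,0) g~>(0,0,0)
  e2=(0,0,1) f~>(1,0) g~>(1,0,1)
  composite₁ = (0 0 1; 0 0 0; 1 0 1)
2) trace h;k:
  e0=(1,0,0) h~>(1,0,0) k~>(0,0,1)
  e1=(0,1,0) h~>(0,1,1) k~>(0,0,0)
  e2=(0,0,1) h~>(0,0,1) k~>(1,0,1)
  composite₂ = (0 0 1; 0 0 0; 1 0 1)
Equal? same morphism ✓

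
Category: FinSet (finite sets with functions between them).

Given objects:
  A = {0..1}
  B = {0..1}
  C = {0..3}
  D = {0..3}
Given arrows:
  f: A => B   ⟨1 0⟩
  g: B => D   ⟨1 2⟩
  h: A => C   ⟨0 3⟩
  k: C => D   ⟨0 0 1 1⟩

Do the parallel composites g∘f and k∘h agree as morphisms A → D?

Answer: DOES NOT COMMUTE

Derivation:
1) trace f;g:
  0 f=>1 g=>2
  1 f=>0 g=>1
  result₁ = ⟨2 1⟩
2) trace h;k:
  0 h=>0 k=>0
  1 h=>3 k=>1
  result₂ = ⟨0 1⟩
Equal? distinct morphisms ✗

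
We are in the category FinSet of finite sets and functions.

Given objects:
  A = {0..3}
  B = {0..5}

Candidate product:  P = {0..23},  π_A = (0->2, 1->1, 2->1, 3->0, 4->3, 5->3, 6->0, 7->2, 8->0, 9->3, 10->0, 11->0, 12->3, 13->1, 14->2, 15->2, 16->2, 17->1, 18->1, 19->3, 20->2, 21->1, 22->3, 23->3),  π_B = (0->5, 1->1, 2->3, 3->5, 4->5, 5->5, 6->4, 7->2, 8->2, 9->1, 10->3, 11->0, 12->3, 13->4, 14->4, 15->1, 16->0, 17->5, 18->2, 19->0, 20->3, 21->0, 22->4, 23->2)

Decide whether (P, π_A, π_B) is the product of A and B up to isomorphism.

Answer: NOT A VALID PRODUCT — duplicate pair at indices 4,5

Trace:
|A|·|B| = 4·6 = 24;  |P| = 24
Check the pairing map k ↦ (π_A(k), π_B(k)):
  0 -> (2,5)
  1 -> (1,1)
  2 -> (1,3)
  3 -> (0,5)
  4 -> (3,5)
  5 -> (3,5)  ✗ repeats pair of k=4
  6 -> (0,4)
  7 -> (2,2)
  8 -> (0,2)
  9 -> (3,1)
  10 -> (0,3)
  11 -> (0,0)
  12 -> (3,3)
  13 -> (1,4)
  14 -> (2,4)
  15 -> (2,1)
  16 -> (2,0)
  17 -> (1,5)
  18 -> (1,2)
  19 -> (3,0)
  20 -> (2,3)
  21 -> (1,0)
  22 -> (3,4)
  23 -> (3,2)
distinct pairs in image: 23 / 24 needed
  → (3,5) hit at k=4 and k=5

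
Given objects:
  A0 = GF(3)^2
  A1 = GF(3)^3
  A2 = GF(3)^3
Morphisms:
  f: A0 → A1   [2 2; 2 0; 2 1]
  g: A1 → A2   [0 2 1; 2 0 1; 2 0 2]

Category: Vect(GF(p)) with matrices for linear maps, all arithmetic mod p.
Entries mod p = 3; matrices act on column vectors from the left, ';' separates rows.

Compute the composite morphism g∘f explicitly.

  e0=(1,0) f→(2,2,2) g→(0,0,2)
  e1=(0,1) f→(2,0,1) g→(1,2,0)
composite: [0 1; 0 2; 2 0]

Answer: [0 1; 0 2; 2 0]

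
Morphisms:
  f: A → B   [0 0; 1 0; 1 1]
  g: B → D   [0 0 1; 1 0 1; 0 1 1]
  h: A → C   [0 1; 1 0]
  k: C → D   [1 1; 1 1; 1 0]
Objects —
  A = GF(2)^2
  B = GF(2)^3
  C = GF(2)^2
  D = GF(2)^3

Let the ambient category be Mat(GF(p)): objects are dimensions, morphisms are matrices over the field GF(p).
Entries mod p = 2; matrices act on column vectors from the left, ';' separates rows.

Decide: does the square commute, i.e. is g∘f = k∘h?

1) trace f;g:
  e0=(1,0) f→(0,1,1) g→(1,1,0)
  e1=(0,1) f→(0,0,1) g→(1,1,1)
  composite₁ = [1 1; 1 1; 0 1]
2) trace h;k:
  e0=(1,0) h→(0,1) k→(1,1,0)
  e1=(0,1) h→(1,0) k→(1,1,1)
  composite₂ = [1 1; 1 1; 0 1]
Equal? same morphism ✓

Answer: COMMUTES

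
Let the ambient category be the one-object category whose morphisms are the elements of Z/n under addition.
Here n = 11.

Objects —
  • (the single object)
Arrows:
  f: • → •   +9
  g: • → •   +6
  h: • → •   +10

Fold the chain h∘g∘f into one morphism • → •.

  0 +9≡9 +6≡4 +10≡3  (mod 11)
result: +3

Answer: +3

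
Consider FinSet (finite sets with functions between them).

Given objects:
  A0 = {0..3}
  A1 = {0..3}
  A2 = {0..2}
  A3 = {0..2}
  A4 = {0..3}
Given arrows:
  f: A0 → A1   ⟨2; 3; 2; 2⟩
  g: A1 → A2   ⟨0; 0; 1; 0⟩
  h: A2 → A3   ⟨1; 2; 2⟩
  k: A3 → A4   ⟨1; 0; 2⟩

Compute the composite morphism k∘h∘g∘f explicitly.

Answer: ⟨2; 0; 2; 2⟩

Work:
  0 f→2 g→1 h→2 k→2
  1 f→3 g→0 h→1 k→0
  2 f→2 g→1 h→2 k→2
  3 f→2 g→1 h→2 k→2
result: ⟨2; 0; 2; 2⟩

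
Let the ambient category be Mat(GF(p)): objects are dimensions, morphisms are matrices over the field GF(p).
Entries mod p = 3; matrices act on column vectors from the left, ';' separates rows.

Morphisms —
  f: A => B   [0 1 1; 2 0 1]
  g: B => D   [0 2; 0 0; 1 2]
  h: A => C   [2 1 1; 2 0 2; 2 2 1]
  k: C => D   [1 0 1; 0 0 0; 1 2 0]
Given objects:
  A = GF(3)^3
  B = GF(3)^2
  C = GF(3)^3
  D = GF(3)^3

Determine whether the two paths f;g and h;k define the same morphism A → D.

1) trace f;g:
  e0=⟨1,0,0⟩ f=>⟨0,2⟩ g=>⟨1,0,1⟩
  e1=⟨0,1,0⟩ f=>⟨1,0⟩ g=>⟨0,0,1⟩
  e2=⟨0,0,1⟩ f=>⟨1,1⟩ g=>⟨2,0,0⟩
  composite₁ = [1 0 2; 0 0 0; 1 1 0]
2) trace h;k:
  e0=⟨1,0,0⟩ h=>⟨2,2,2⟩ k=>⟨1,0,0⟩
  e1=⟨0,1,0⟩ h=>⟨1,0,2⟩ k=>⟨0,0,1⟩
  e2=⟨0,0,1⟩ h=>⟨1,2,1⟩ k=>⟨2,0,2⟩
  composite₂ = [1 0 2; 0 0 0; 0 1 2]
Equal? NO — does not commute

Answer: DOES NOT COMMUTE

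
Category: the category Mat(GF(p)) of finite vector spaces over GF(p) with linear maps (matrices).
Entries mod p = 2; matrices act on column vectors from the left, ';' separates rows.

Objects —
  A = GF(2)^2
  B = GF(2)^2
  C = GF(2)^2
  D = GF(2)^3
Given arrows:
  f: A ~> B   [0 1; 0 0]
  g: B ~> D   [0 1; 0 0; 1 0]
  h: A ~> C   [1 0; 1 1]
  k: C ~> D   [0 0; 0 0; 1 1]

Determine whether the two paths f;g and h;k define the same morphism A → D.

Answer: COMMUTES

Work:
1) trace f;g:
  e0=(1,0) f~>(0,0) g~>(0,0,0)
  e1=(0,1) f~>(1,0) g~>(0,0,1)
  composite₁ = [0 0; 0 0; 0 1]
2) trace h;k:
  e0=(1,0) h~>(1,1) k~>(0,0,0)
  e1=(0,1) h~>(0,1) k~>(0,0,1)
  composite₂ = [0 0; 0 0; 0 1]
Equal? equal; square commutes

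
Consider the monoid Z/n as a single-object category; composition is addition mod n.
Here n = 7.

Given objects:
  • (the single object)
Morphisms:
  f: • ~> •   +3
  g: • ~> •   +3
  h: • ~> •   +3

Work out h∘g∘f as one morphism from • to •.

Answer: +2

Trace:
  0 +3≡3 +3≡6 +3≡2  (mod 7)
composite: +2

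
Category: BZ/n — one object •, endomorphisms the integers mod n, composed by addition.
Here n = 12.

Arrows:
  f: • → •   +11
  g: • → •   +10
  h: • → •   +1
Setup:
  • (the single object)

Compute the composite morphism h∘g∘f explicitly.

Answer: +10

Work:
  0 +11≡11 +10≡9 +1≡10  (mod 12)
composite: +10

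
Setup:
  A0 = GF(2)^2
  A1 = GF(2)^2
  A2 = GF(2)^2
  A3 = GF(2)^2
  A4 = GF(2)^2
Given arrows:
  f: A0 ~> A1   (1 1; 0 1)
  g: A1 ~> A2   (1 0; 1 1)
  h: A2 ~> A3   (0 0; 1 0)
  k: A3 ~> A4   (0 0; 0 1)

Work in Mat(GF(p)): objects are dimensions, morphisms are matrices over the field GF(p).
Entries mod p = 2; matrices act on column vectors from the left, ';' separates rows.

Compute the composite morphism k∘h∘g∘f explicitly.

  e0=(1,0) f~>(1,0) g~>(1,1) h~>(0,1) k~>(0,1)
  e1=(0,1) f~>(1,1) g~>(1,0) h~>(0,1) k~>(0,1)
composite: (0 0; 1 1)

Answer: (0 0; 1 1)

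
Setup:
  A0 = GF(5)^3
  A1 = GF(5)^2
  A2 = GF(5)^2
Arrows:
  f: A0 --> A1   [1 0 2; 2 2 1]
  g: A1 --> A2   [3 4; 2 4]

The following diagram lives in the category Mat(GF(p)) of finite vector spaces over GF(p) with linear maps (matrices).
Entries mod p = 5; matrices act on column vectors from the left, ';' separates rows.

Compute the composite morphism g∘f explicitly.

Answer: [1 3 0; 0 3 3]

Derivation:
  e0=(1,0,0) f-->(1,2) g-->(1,0)
  e1=(0,1,0) f-->(0,2) g-->(3,3)
  e2=(0,0,1) f-->(2,1) g-->(0,3)
result: [1 3 0; 0 3 3]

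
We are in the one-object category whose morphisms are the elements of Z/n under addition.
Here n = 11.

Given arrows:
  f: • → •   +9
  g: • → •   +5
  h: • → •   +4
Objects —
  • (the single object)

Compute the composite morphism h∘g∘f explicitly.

  0 +9≡9 +5≡3 +4≡7  (mod 11)
composite: +7

Answer: +7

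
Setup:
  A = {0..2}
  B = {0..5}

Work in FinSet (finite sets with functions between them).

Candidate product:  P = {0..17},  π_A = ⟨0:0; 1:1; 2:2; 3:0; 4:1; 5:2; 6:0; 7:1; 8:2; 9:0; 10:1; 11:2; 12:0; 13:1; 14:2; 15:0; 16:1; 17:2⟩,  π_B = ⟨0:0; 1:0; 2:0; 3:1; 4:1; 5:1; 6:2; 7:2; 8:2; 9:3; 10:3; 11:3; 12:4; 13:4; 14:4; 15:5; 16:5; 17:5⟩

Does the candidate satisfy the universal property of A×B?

Answer: VALID PRODUCT

Derivation:
|A|·|B| = 3·6 = 18;  |P| = 18
Check the pairing map k ↦ (π_A(k), π_B(k)):
  0 : (0,0)
  1 : (1,0)
  2 : (2,0)
  3 : (0,1)
  4 : (1,1)
  5 : (2,1)
  6 : (0,2)
  7 : (1,2)
  8 : (2,2)
  9 : (0,3)
  10 : (1,3)
  11 : (2,3)
  12 : (0,4)
  13 : (1,4)
  14 : (2,4)
  15 : (0,5)
  16 : (1,5)
  17 : (2,5)
distinct pairs in image: 18 / 18 needed
  → bijection onto A×B; projections well-typed.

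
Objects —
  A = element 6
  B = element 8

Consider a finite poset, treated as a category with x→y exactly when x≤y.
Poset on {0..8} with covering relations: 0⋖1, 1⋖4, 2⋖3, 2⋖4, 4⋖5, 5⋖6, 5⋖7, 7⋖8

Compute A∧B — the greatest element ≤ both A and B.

Lower bounds of A=6 and B=8: {0,1,2,4,5}
  0 <= 5
  1 <= 5
  2 <= 5
  4 <= 5
  5 <= 5
glb = 5

Answer: A∧B = 5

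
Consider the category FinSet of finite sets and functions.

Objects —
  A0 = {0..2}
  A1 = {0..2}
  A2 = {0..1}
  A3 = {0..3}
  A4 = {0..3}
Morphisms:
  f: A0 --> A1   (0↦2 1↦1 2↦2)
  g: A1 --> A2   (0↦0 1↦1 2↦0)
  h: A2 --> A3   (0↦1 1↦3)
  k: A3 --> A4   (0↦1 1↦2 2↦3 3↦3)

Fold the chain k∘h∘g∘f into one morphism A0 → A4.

Answer: (0↦2 1↦3 2↦2)

Derivation:
  0 f-->2 g-->0 h-->1 k-->2
  1 f-->1 g-->1 h-->3 k-->3
  2 f-->2 g-->0 h-->1 k-->2
⟦path⟧: (0↦2 1↦3 2↦2)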